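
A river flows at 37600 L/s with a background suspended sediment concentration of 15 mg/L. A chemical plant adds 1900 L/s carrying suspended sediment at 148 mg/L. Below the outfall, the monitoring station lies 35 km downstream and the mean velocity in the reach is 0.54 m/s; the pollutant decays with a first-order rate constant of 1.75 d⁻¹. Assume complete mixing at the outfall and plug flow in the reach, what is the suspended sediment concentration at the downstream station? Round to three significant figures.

5.76 mg/L

After mixing, C = (37600·15.00 + 1900·148.0) / 39500 = 845200/39500 = 21.40 mg/L.
Travel time t = 35·1000 / 0.54 = 64810 s = 18.00 h.
Applying C = C₀e^(−kt): 21.40 × 0.2691 = 5.757 mg/L.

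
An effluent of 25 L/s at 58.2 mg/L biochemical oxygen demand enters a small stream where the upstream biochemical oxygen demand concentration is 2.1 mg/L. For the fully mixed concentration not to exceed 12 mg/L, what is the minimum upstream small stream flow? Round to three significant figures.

Set C_mix = 12: (Q·2.100 + 25.00·58.20) / (Q + 25.00) = 12
→ Q = 25.00·(58.20 − 12)/(12 − 2.100) = 116.7 L/s.

117 L/s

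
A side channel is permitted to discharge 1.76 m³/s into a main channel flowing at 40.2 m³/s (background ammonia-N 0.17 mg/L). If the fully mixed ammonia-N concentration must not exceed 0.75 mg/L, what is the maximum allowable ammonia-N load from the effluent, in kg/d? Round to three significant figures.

Mass balance at the limit: 40.20·0.1700 + 1.760·Cₑ = 41.96·0.75 → Cₑ = 14.00 mg/L.
Load = 1.760 m³/s × 14.00 g/m³ × 86 400 s/d = 2129 kg/d.

2130 kg/d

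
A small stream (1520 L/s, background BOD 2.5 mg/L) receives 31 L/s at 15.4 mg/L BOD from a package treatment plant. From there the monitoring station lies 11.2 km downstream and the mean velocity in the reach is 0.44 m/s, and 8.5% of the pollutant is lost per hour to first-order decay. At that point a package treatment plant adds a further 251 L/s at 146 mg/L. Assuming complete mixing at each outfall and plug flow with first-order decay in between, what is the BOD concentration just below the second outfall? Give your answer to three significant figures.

Mixed concentration C = ΣQC/ΣQ = (1520·2.500 + 31.00·15.40) / 1551 = 4277/1551 = 2.758 mg/L; combined flow 1551 L/s.
Travel time t = 11.2·1000 / 0.44 = 25450 s = 7.071 h.
8.5%/h lost → k = −ln(1 − 0.085) = 0.08883 h⁻¹.
Decay over the reach: 2.758·exp(−kt) = 2.758·0.5336 = 1.472 mg/L.
Second outfall: C = (1551·1.472 + 251.0·146.0)/1802 = 21.60 mg/L.

21.6 mg/L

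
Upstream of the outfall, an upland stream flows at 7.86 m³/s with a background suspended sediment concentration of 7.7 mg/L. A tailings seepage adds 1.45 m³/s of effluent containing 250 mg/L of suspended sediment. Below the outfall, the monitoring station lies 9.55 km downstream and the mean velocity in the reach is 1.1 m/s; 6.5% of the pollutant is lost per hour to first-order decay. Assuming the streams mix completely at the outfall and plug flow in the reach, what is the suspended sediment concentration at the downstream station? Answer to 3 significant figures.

38.6 mg/L

Conservation of mass: C = (7.860·7.700 + 1.450·250.0) / 9.310 = 423.0/9.310 = 45.44 mg/L.
Travel time t = 9.55·1000 / 1.1 = 8682 s = 2.412 h.
6.5%/h lost → k = −ln(1 − 0.065) = 0.06721 h⁻¹.
First-order decay: C = 45.44·exp(−k·t) = 45.44·0.8504 = 38.64 mg/L.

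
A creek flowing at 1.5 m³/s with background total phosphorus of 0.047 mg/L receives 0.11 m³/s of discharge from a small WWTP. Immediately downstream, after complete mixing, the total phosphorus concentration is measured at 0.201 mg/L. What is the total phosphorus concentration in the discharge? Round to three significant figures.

Mass balance: 1.500·0.04700 + 0.1100·Cₑ = 1.610·0.2010
→ Cₑ = (1.610·0.2010 − 1.500·0.04700) / 0.1100 = 2.301 mg/L.

2.30 mg/L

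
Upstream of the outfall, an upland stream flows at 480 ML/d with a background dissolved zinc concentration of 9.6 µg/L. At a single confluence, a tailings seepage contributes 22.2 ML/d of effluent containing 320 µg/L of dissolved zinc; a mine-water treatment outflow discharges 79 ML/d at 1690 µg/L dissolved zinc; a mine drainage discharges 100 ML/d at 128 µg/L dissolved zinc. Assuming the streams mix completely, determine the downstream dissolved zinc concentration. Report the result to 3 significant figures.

Mixed concentration C = ΣQC/ΣQ = (480.0·9.600 + 22.20·320.0 + 79.00·1690 + 100.0·128.0) / 681.2 = 158000/681.2 = 232.0 µg/L.

232 µg/L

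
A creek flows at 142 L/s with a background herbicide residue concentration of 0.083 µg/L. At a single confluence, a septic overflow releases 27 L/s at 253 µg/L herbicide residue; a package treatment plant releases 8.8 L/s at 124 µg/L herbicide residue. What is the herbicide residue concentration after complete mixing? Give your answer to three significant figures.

Conservation of mass: C = (142.0·0.08300 + 27.00·253.0 + 8.800·124.0) / 177.8 = 7934/177.8 = 44.62 µg/L.

44.6 µg/L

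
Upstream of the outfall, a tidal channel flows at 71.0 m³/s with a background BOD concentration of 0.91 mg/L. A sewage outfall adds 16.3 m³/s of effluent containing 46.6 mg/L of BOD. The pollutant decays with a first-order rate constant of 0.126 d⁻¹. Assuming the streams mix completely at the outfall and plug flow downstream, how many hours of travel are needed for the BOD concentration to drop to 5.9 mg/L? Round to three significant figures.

89.5 h

Conservation of mass: C = (71.00·0.9100 + 16.30·46.60) / 87.30 = 824.2/87.30 = 9.441 mg/L.
9.441·exp(−k·t) = 5.9 → t = ln(9.441/5.9)/k = 322400 s = 89.54 h.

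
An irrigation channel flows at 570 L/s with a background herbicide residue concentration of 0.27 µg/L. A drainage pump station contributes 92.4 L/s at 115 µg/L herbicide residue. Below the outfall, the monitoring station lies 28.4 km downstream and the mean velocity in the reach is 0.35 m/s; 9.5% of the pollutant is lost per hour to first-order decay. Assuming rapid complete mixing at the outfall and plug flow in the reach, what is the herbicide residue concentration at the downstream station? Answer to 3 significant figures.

Mass balance: C = (570.0·0.2700 + 92.40·115.0) / 662.4 = 10780/662.4 = 16.27 µg/L.
Travel time t = 28.4·1000 / 0.35 = 81140 s = 22.54 h.
9.5%/h lost → k = −ln(1 − 0.095) = 0.09982 h⁻¹.
After decay, C = 16.27 × e^(−kt) = 16.27 × 0.1054 = 1.715 µg/L.

1.72 µg/L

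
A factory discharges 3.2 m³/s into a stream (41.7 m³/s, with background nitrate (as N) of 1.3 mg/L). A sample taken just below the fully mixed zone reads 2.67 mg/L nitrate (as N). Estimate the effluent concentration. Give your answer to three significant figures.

Mass balance: 41.70·1.300 + 3.200·Cₑ = 44.90·2.670
→ Cₑ = (44.90·2.670 − 41.70·1.300) / 3.200 = 20.52 mg/L.

20.5 mg/L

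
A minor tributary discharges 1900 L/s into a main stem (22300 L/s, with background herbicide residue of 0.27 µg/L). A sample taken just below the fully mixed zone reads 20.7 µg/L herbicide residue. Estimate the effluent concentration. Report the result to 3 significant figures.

260 µg/L

Mass balance: 22300·0.2700 + 1900·Cₑ = 24200·20.70
→ Cₑ = (24200·20.70 − 22300·0.2700) / 1900 = 260.5 µg/L.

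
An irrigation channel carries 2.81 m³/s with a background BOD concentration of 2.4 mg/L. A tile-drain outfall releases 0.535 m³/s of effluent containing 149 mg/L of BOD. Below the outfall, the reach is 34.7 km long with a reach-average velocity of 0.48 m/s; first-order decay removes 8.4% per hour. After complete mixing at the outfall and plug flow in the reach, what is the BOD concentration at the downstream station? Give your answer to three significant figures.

After mixing, C = (2.810·2.400 + 0.5350·149.0) / 3.345 = 86.46/3.345 = 25.85 mg/L.
Travel time t = 34.7·1000 / 0.48 = 72290 s = 20.08 h.
8.4%/h lost → k = −ln(1 − 0.084) = 0.08774 h⁻¹.
Applying C = C₀e^(−kt): 25.85 × 0.1717 = 4.439 mg/L.

4.44 mg/L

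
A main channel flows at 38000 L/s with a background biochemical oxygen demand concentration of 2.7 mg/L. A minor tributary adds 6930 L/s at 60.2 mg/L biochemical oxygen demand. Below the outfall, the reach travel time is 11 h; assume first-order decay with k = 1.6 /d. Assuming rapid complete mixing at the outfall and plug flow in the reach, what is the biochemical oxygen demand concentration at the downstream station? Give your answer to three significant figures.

5.56 mg/L

After mixing, C = (38000·2.700 + 6930·60.20) / 44930 = 519800/44930 = 11.57 mg/L.
Decay over the reach: 11.57·exp(−kt) = 11.57·0.4803 = 5.557 mg/L.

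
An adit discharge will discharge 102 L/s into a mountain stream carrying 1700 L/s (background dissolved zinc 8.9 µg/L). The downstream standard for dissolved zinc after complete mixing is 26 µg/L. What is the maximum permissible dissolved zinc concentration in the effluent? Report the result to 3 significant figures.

At the limit, (Qr·Cr + Qe·Cₑ)/(Qr + Qe) = 26:
Cₑ = (1802·26 − 1700·8.900) / 102.0 = 311.0 µg/L.

311 µg/L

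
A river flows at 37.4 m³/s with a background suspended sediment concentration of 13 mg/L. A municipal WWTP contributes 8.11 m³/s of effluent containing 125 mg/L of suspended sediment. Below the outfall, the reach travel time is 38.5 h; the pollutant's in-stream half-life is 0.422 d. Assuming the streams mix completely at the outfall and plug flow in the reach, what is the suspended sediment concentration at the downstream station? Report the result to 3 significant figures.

Mass balance: C = (37.40·13.00 + 8.110·125.0) / 45.51 = 1500/45.51 = 32.96 mg/L.
Half-life 0.422 d → k = ln 2 / 0.422 = 1.643 d⁻¹.
After decay, C = 32.96 × e^(−kt) = 32.96 × 0.07173 = 2.364 mg/L.

2.36 mg/L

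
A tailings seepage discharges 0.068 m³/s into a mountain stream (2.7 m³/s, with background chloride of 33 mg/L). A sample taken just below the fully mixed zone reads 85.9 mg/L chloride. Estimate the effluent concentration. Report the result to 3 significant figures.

Mass balance: 2.700·33.00 + 0.06800·Cₑ = 2.768·85.90
→ Cₑ = (2.768·85.90 − 2.700·33.00) / 0.06800 = 2186 mg/L.

2190 mg/L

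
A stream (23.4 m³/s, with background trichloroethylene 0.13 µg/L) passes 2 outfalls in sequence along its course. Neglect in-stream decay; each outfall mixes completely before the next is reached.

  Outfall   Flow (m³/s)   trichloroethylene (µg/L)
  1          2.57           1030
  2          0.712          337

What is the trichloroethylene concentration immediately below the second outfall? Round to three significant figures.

108 µg/L

Outfall 1: combined Q = 25.97 m³/s; C = (23.40·0.1300 + 2.570·1030)/25.97 = 102.0 µg/L.
Outfall 2: combined Q = 26.68 m³/s; C = (25.97·102.0 + 0.7120·337.0)/26.68 = 108.3 µg/L.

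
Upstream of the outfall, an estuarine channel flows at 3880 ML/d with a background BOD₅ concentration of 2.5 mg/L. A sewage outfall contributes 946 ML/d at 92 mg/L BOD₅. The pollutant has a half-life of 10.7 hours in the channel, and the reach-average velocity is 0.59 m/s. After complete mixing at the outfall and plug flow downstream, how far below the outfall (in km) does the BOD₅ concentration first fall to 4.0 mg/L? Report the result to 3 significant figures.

52.8 km

Flow-weighted average: C = (3880·2.500 + 946.0·92.00) / 4826 = 96730/4826 = 20.04 mg/L.
Half-life 10.7 h → k = ln 2 / 10.7 = 0.06478 h⁻¹ = 1.555 d⁻¹.
Set 20.04·exp(−k·t) = 4.0 → t = ln(20.04/4.0)/k = 89560 s = 24.88 h.
Distance = v·t = 0.59·89560 = 52840 m = 52.84 km.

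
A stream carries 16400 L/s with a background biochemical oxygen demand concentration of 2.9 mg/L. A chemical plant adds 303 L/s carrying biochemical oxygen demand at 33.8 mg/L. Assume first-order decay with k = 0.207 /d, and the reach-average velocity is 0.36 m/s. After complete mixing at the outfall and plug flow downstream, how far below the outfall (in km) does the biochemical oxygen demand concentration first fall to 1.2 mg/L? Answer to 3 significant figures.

Flow-weighted average: C = (16400·2.900 + 303.0·33.80) / 16700 = 57800/16700 = 3.461 mg/L.
Set 3.461·exp(−k·t) = 1.2 → t = ln(3.461/1.2)/k = 442100 s = 122.8 h.
Distance = v·t = 0.36·442100 = 159100 m = 159.1 km.

159 km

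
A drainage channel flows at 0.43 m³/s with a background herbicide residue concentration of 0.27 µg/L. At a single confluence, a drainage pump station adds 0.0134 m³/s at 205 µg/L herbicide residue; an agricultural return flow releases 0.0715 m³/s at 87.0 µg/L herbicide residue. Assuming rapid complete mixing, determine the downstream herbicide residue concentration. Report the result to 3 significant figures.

Conservation of mass: C = (0.4300·0.2700 + 0.01340·205.0 + 0.07150·87.00) / 0.5149 = 9.084/0.5149 = 17.64 µg/L.

17.6 µg/L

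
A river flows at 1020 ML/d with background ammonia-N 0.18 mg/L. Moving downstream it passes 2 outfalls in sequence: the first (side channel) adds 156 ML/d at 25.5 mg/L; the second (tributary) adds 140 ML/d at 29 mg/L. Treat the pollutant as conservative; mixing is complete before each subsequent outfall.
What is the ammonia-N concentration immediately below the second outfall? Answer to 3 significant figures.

6.25 mg/L

Below outfall 1: Q → 1176 ML/d, C = (1020·0.1800 + 156.0·25.50)/1176 = 3.539 mg/L.
Below outfall 2: Q → 1316 ML/d, C = (1176·3.539 + 140.0·29.00)/1316 = 6.247 mg/L.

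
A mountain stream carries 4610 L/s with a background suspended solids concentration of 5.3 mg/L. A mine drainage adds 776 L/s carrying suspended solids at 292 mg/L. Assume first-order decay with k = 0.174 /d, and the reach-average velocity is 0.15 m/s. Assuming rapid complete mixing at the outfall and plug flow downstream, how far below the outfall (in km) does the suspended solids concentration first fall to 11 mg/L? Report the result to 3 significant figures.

108 km

Conservation of mass: C = (4610·5.300 + 776.0·292.0) / 5386 = 251000/5386 = 46.61 mg/L.
Set 46.61·exp(−k·t) = 11 → t = ln(46.61/11)/k = 716900 s = 199.2 h.
Distance = v·t = 0.15·716900 = 107500 m = 107.5 km.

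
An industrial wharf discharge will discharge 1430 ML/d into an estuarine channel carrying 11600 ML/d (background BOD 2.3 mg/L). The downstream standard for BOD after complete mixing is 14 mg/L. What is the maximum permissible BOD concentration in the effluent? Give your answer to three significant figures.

At the limit, (Qr·Cr + Qe·Cₑ)/(Qr + Qe) = 14:
Cₑ = (13030·14 − 11600·2.300) / 1430 = 108.9 mg/L.

109 mg/L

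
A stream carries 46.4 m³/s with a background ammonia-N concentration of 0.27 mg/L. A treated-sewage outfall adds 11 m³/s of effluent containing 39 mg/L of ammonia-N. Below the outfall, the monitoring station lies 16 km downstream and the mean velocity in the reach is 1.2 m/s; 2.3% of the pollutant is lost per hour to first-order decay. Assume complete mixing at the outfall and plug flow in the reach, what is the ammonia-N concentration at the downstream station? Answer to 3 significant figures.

7.06 mg/L

Flow-weighted average: C = (46.40·0.2700 + 11.00·39.00) / 57.40 = 441.5/57.40 = 7.692 mg/L.
Travel time t = 16·1000 / 1.2 = 13330 s = 3.704 h.
2.3%/h lost → k = −ln(1 − 0.023) = 0.02327 h⁻¹.
Decay over the reach: 7.692·exp(−kt) = 7.692·0.9174 = 7.057 mg/L.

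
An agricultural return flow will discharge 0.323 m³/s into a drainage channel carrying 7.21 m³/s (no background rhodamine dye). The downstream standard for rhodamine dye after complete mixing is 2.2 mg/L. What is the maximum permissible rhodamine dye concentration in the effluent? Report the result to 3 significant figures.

At the limit, (Qr·Cr + Qe·Cₑ)/(Qr + Qe) = 2.2:
Cₑ = (7.533·2.2 − 7.210·0) / 0.3230 = 51.31 mg/L.

51.3 mg/L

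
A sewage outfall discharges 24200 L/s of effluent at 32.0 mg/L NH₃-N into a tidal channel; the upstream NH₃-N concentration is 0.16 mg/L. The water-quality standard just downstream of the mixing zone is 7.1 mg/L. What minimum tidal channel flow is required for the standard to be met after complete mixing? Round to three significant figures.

86800 L/s

Set C_mix = 7.1: (Q·0.1600 + 24200·32.00) / (Q + 24200) = 7.1
→ Q = 24200·(32.00 − 7.1)/(7.1 − 0.1600) = 86830 L/s.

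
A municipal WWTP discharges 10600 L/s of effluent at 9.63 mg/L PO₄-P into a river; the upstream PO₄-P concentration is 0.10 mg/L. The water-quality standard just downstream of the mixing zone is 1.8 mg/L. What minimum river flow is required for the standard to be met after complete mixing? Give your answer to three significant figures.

Set C_mix = 1.8: (Q·0.1000 + 10600·9.630) / (Q + 10600) = 1.8
→ Q = 10600·(9.630 − 1.8)/(1.8 − 0.1000) = 48820 L/s.

48800 L/s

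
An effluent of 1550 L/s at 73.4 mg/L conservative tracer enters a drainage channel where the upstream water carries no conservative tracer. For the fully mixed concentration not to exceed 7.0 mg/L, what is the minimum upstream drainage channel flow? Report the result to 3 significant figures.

14700 L/s

Set C_mix = 7.0: (Q·0 + 1550·73.40) / (Q + 1550) = 7.0
→ Q = 1550·(73.40 − 7.0)/(7.0 − 0) = 14700 L/s.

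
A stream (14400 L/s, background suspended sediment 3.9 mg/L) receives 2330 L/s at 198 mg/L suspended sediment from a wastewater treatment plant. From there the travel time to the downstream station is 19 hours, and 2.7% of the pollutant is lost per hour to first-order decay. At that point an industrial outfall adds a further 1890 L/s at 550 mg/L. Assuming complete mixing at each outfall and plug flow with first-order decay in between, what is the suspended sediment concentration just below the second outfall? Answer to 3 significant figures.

Mixed concentration C = ΣQC/ΣQ = (14400·3.900 + 2330·198.0) / 16730 = 517500/16730 = 30.93 mg/L; combined flow 16730 L/s.
2.7%/h lost → k = −ln(1 − 0.027) = 0.02737 h⁻¹.
Applying C = C₀e^(−kt): 30.93 × 0.5945 = 18.39 mg/L.
At the second outfall, C = (16730·18.39 + 1890·550.0) / (16730 + 1890) = 72.35 mg/L.

72.3 mg/L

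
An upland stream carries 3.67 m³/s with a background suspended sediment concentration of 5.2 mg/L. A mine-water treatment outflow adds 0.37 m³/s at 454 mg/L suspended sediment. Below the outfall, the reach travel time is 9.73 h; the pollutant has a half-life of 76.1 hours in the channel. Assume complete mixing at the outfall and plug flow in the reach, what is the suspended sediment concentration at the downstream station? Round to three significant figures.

42.4 mg/L

Mass balance: C = (3.670·5.200 + 0.3700·454.0) / 4.040 = 187.1/4.040 = 46.30 mg/L.
Half-life 76.1 h → k = ln 2 / 76.1 = 0.009108 h⁻¹ = 0.2186 d⁻¹.
Decay over the reach: 46.30·exp(−kt) = 46.30·0.9152 = 42.38 mg/L.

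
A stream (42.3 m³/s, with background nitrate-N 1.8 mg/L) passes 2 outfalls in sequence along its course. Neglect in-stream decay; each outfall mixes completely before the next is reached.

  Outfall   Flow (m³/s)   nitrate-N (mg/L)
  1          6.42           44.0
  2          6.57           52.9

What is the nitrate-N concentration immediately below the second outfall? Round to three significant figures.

Below outfall 1: Q → 48.72 m³/s, C = (42.30·1.800 + 6.420·44.00)/48.72 = 7.361 mg/L.
Below outfall 2: Q → 55.29 m³/s, C = (48.72·7.361 + 6.570·52.90)/55.29 = 12.77 mg/L.

12.8 mg/L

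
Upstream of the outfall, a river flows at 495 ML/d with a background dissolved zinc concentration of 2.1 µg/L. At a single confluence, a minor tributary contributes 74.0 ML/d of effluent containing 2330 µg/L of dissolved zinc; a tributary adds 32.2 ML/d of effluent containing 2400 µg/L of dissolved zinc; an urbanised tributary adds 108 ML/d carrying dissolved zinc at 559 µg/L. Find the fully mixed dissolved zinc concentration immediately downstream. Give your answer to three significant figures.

After mixing, C = (495.0·2.100 + 74.00·2330 + 32.20·2400 + 108.0·559.0) / 709.2 = 311100/709.2 = 438.7 µg/L.

439 µg/L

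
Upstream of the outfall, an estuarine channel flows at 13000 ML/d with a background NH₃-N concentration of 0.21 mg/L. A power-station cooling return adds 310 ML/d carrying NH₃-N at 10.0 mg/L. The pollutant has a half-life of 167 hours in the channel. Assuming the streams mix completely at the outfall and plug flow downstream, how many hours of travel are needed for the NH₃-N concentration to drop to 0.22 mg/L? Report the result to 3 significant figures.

166 h

After mixing, C = (13000·0.2100 + 310.0·10.00) / 13310 = 5830/13310 = 0.4380 mg/L.
Half-life 167 h → k = ln 2 / 167 = 0.004151 h⁻¹ = 0.09961 d⁻¹.
0.4380·exp(−k·t) = 0.22 → t = ln(0.4380/0.22)/k = 597300 s = 165.9 h.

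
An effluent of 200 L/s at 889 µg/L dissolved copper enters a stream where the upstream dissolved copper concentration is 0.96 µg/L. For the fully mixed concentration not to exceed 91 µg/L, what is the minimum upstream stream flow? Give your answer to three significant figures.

Set C_mix = 91: (Q·0.9600 + 200.0·889.0) / (Q + 200.0) = 91
→ Q = 200.0·(889.0 − 91)/(91 − 0.9600) = 1773 L/s.

1770 L/s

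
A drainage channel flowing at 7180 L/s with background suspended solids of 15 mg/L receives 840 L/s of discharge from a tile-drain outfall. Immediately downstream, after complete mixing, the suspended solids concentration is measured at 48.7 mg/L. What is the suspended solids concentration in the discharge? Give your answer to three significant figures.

Mass balance: 7180·15.00 + 840.0·Cₑ = 8020·48.70
→ Cₑ = (8020·48.70 − 7180·15.00) / 840.0 = 336.8 mg/L.

337 mg/L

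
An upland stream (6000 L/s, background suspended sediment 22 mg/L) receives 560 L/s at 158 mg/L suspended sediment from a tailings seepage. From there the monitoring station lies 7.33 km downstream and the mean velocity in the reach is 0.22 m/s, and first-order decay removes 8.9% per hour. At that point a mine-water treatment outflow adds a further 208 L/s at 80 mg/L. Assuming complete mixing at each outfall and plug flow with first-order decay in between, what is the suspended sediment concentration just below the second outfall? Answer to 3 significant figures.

16.2 mg/L

Flow-weighted average: C = (6000·22.00 + 560.0·158.0) / 6560 = 220500/6560 = 33.61 mg/L; combined flow 6560 L/s.
Travel time t = 7.33·1000 / 0.22 = 33320 s = 9.255 h.
8.9%/h lost → k = −ln(1 − 0.089) = 0.09321 h⁻¹.
First-order decay: C = 33.61·exp(−k·t) = 33.61·0.4220 = 14.18 mg/L.
At the second outfall, C = (6560·14.18 + 208.0·80.00) / (6560 + 208.0) = 16.21 mg/L.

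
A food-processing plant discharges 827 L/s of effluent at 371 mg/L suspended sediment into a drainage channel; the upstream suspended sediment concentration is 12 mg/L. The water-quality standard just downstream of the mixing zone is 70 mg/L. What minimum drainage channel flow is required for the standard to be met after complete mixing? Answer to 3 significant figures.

Set C_mix = 70: (Q·12.00 + 827.0·371.0) / (Q + 827.0) = 70
→ Q = 827.0·(371.0 − 70)/(70 − 12.00) = 4292 L/s.

4290 L/s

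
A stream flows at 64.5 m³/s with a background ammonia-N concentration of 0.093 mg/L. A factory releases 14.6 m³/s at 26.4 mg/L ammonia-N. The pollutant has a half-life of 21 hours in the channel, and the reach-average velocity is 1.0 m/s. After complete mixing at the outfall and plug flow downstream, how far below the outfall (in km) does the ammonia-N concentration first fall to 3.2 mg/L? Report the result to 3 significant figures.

Mass balance: C = (64.50·0.09300 + 14.60·26.40) / 79.10 = 391.4/79.10 = 4.949 mg/L.
Half-life 21 h → k = ln 2 / 21 = 0.03301 h⁻¹ = 0.7922 d⁻¹.
Set 4.949·exp(−k·t) = 3.2 → t = ln(4.949/3.2)/k = 47550 s = 13.21 h.
Distance = v·t = 1.0·47550 = 47550 m = 47.55 km.

47.5 km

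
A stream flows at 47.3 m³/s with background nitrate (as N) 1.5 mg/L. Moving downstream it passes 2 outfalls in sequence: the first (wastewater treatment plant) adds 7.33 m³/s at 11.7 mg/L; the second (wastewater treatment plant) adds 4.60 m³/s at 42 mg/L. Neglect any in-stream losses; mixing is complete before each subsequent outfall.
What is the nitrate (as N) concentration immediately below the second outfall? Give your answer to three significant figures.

Outfall 1: combined Q = 54.63 m³/s; C = (47.30·1.500 + 7.330·11.70)/54.63 = 2.869 mg/L.
Outfall 2: combined Q = 59.23 m³/s; C = (54.63·2.869 + 4.600·42.00)/59.23 = 5.908 mg/L.

5.91 mg/L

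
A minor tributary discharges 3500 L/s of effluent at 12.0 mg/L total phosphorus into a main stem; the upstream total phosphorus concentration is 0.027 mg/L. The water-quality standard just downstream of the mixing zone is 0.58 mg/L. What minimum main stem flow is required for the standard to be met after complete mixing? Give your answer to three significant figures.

Set C_mix = 0.58: (Q·0.02700 + 3500·12.00) / (Q + 3500) = 0.58
→ Q = 3500·(12.00 − 0.58)/(0.58 − 0.02700) = 72280 L/s.

72300 L/s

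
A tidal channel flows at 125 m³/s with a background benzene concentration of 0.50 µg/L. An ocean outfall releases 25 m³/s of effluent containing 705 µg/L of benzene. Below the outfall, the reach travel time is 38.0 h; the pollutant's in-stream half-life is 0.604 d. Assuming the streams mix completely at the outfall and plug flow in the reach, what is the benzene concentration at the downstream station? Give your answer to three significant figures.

19.2 µg/L

Flow-weighted average: C = (125.0·0.5000 + 25.00·705.0) / 150.0 = 17690/150.0 = 117.9 µg/L.
Half-life 0.604 d → k = ln 2 / 0.604 = 1.148 d⁻¹.
Applying C = C₀e^(−kt): 117.9 × 0.1625 = 19.16 µg/L.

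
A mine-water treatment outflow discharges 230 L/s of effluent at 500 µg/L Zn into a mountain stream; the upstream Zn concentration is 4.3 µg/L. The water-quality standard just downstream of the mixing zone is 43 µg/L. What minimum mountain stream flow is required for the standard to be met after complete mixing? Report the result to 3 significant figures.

Set C_mix = 43: (Q·4.300 + 230.0·500.0) / (Q + 230.0) = 43
→ Q = 230.0·(500.0 − 43)/(43 − 4.300) = 2716 L/s.

2720 L/s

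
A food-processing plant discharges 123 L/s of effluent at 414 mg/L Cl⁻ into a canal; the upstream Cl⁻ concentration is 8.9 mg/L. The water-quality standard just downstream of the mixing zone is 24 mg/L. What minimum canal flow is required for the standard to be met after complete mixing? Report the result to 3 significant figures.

3180 L/s

Set C_mix = 24: (Q·8.900 + 123.0·414.0) / (Q + 123.0) = 24
→ Q = 123.0·(414.0 − 24)/(24 − 8.900) = 3177 L/s.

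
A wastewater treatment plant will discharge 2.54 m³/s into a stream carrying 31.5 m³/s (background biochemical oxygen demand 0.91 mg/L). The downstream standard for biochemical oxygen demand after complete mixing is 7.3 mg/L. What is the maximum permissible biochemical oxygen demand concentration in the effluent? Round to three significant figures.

At the limit, (Qr·Cr + Qe·Cₑ)/(Qr + Qe) = 7.3:
Cₑ = (34.04·7.3 − 31.50·0.9100) / 2.540 = 86.55 mg/L.

86.5 mg/L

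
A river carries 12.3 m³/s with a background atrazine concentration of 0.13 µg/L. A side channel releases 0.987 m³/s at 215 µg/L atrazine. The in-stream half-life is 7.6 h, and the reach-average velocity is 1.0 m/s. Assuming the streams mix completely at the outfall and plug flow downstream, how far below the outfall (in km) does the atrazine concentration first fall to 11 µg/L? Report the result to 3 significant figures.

Mass balance: C = (12.30·0.1300 + 0.9870·215.0) / 13.29 = 213.8/13.29 = 16.09 µg/L.
Half-life 7.6 h → k = ln 2 / 7.6 = 0.09120 h⁻¹ = 2.189 d⁻¹.
Set 16.09·exp(−k·t) = 11 → t = ln(16.09/11)/k = 15010 s = 4.171 h.
Distance = v·t = 1.0·15010 = 15010 m = 15.01 km.

15.0 km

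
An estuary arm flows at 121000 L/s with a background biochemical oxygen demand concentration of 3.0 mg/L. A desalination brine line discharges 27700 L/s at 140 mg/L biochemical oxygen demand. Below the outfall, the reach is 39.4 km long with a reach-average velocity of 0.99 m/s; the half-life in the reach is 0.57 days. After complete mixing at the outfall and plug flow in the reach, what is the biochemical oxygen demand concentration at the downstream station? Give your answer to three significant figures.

After mixing, C = (121000·3.000 + 27700·140.0) / 148700 = 4241000/148700 = 28.52 mg/L.
Travel time t = 39.4·1000 / 0.99 = 39800 s = 11.05 h.
Half-life 0.57 d → k = ln 2 / 0.57 = 1.216 d⁻¹.
Applying C = C₀e^(−kt): 28.52 × 0.5711 = 16.29 mg/L.

16.3 mg/L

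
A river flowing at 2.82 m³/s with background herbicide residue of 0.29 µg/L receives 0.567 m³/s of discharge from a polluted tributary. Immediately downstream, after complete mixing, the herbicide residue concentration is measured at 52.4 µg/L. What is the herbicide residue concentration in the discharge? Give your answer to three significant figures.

312 µg/L

Mass balance: 2.820·0.2900 + 0.5670·Cₑ = 3.387·52.40
→ Cₑ = (3.387·52.40 − 2.820·0.2900) / 0.5670 = 311.6 µg/L.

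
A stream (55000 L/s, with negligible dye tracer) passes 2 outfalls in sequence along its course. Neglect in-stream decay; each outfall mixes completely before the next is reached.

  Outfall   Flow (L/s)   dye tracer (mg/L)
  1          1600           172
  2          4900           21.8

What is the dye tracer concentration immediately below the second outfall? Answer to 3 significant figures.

6.21 mg/L

Below outfall 1: Q → 56600 L/s, C = (55000·0 + 1600·172.0)/56600 = 4.862 mg/L.
Below outfall 2: Q → 61500 L/s, C = (56600·4.862 + 4900·21.80)/61500 = 6.212 mg/L.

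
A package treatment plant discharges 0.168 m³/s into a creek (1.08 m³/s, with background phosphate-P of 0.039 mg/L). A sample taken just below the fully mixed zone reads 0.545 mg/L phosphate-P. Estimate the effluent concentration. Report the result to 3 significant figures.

Mass balance: 1.080·0.03900 + 0.1680·Cₑ = 1.248·0.5450
→ Cₑ = (1.248·0.5450 − 1.080·0.03900) / 0.1680 = 3.798 mg/L.

3.80 mg/L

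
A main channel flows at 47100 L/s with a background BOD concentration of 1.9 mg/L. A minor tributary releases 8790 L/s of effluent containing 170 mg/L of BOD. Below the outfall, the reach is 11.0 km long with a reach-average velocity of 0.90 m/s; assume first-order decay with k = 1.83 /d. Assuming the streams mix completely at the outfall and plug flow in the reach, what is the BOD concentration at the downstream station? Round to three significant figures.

21.9 mg/L

Mixed concentration C = ΣQC/ΣQ = (47100·1.900 + 8790·170.0) / 55890 = 1584000/55890 = 28.34 mg/L.
Travel time t = 11.0·1000 / 0.90 = 12220 s = 3.395 h.
After decay, C = 28.34 × e^(−kt) = 28.34 × 0.7719 = 21.87 mg/L.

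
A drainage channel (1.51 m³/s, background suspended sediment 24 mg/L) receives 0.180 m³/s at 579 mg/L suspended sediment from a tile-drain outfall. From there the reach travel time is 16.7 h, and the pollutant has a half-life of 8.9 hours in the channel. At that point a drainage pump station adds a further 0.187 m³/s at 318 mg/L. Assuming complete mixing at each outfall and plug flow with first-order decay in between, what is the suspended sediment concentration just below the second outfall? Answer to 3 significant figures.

52.1 mg/L

Mixed concentration C = ΣQC/ΣQ = (1.510·24.00 + 0.1800·579.0) / 1.690 = 140.5/1.690 = 83.11 mg/L; combined flow 1.690 m³/s.
Half-life 8.9 h → k = ln 2 / 8.9 = 0.07788 h⁻¹ = 1.869 d⁻¹.
Decay over the reach: 83.11·exp(−kt) = 83.11·0.2724 = 22.64 mg/L.
Second outfall: C = (1.690·22.64 + 0.1870·318.0)/1.877 = 52.06 mg/L.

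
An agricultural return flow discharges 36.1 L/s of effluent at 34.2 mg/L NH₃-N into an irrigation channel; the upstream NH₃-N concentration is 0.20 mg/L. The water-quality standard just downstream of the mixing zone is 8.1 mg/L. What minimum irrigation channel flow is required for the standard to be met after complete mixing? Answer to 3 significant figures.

Set C_mix = 8.1: (Q·0.2000 + 36.10·34.20) / (Q + 36.10) = 8.1
→ Q = 36.10·(34.20 − 8.1)/(8.1 − 0.2000) = 119.3 L/s.

119 L/s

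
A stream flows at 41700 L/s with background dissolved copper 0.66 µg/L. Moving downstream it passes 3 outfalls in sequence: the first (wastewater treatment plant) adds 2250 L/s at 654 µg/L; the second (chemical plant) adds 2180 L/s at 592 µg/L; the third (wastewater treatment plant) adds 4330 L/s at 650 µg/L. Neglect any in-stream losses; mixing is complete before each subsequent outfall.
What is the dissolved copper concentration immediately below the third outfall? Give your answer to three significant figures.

111 µg/L

After outfall 1: Q = 41700 + 2250 = 43950 L/s; C = (41700·0.6600 + 2250·654.0)/43950 = 34.11 µg/L.
After outfall 2: Q = 43950 + 2180 = 46130 L/s; C = (43950·34.11 + 2180·592.0)/46130 = 60.47 µg/L.
After outfall 3: Q = 46130 + 4330 = 50460 L/s; C = (46130·60.47 + 4330·650.0)/50460 = 111.1 µg/L.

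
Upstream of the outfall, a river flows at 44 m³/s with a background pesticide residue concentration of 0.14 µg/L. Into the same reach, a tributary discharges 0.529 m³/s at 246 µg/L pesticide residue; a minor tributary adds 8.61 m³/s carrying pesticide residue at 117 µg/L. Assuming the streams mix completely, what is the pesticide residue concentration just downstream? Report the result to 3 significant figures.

Mass balance: C = (44.00·0.1400 + 0.5290·246.0 + 8.610·117.0) / 53.14 = 1144/53.14 = 21.52 µg/L.

21.5 µg/L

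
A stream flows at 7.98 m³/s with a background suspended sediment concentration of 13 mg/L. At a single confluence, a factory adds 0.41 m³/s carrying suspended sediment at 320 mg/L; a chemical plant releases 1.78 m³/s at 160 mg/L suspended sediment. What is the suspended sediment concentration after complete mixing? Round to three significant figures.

51.1 mg/L

After mixing, C = (7.980·13.00 + 0.4100·320.0 + 1.780·160.0) / 10.17 = 519.7/10.17 = 51.11 mg/L.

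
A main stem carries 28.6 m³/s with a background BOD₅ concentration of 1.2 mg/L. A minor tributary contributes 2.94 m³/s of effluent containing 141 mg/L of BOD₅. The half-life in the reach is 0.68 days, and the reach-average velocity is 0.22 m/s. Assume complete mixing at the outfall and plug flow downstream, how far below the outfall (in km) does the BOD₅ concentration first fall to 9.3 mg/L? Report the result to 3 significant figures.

Mixed concentration C = ΣQC/ΣQ = (28.60·1.200 + 2.940·141.0) / 31.54 = 448.9/31.54 = 14.23 mg/L.
Half-life 0.68 d → k = ln 2 / 0.68 = 1.019 d⁻¹.
Set 14.23·exp(−k·t) = 9.3 → t = ln(14.23/9.3)/k = 36060 s = 10.02 h.
Distance = v·t = 0.22·36060 = 7933 m = 7.933 km.

7.93 km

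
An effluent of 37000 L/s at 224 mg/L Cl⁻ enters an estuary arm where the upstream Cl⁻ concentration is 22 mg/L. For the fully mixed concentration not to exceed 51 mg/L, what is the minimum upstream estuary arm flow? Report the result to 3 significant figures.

221000 L/s

Set C_mix = 51: (Q·22.00 + 37000·224.0) / (Q + 37000) = 51
→ Q = 37000·(224.0 − 51)/(51 − 22.00) = 220700 L/s.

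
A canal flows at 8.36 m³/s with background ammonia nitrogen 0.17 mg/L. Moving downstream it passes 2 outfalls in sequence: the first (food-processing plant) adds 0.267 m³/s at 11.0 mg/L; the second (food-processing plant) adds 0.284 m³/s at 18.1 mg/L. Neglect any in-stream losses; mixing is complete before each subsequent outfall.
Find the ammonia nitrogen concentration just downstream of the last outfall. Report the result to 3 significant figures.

1.07 mg/L

After outfall 1: Q = 8.360 + 0.2670 = 8.627 m³/s; C = (8.360·0.1700 + 0.2670·11.00)/8.627 = 0.5052 mg/L.
After outfall 2: Q = 8.627 + 0.2840 = 8.911 m³/s; C = (8.627·0.5052 + 0.2840·18.10)/8.911 = 1.066 mg/L.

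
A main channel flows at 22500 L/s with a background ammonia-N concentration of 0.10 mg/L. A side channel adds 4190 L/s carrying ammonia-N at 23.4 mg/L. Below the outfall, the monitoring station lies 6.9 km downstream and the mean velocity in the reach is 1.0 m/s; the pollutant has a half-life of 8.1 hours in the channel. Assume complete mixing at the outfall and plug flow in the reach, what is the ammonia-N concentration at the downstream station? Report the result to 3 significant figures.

3.19 mg/L

Mass balance: C = (22500·0.1000 + 4190·23.40) / 26690 = 100300/26690 = 3.758 mg/L.
Travel time t = 6.9·1000 / 1.0 = 6900 s = 1.917 h.
Half-life 8.1 h → k = ln 2 / 8.1 = 0.08557 h⁻¹ = 2.054 d⁻¹.
First-order decay: C = 3.758·exp(−k·t) = 3.758·0.8487 = 3.189 mg/L.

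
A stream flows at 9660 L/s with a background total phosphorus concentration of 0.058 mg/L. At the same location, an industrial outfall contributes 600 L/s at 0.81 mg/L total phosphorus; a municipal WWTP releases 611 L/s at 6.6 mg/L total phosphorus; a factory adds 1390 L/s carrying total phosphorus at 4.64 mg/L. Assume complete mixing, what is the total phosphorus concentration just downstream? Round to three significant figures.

After mixing, C = (9660·0.05800 + 600.0·0.8100 + 611.0·6.600 + 1390·4.640) / 12260 = 11530/12260 = 0.9403 mg/L.

0.940 mg/L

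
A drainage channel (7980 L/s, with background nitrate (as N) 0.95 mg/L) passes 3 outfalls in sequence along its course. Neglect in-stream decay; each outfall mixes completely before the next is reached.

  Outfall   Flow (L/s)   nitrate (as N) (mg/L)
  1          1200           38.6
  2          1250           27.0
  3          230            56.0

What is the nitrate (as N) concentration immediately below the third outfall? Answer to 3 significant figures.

Outfall 1: combined Q = 9180 L/s; C = (7980·0.9500 + 1200·38.60)/9180 = 5.872 mg/L.
Outfall 2: combined Q = 10430 L/s; C = (9180·5.872 + 1250·27.00)/10430 = 8.404 mg/L.
Outfall 3: combined Q = 10660 L/s; C = (10430·8.404 + 230.0·56.00)/10660 = 9.431 mg/L.

9.43 mg/L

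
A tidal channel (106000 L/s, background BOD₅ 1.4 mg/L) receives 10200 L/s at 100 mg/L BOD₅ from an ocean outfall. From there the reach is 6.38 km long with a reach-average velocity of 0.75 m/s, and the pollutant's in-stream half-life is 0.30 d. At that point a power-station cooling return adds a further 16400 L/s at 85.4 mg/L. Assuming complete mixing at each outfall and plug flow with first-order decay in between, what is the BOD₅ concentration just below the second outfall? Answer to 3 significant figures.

17.6 mg/L

Conservation of mass: C = (106000·1.400 + 10200·100.0) / 116200 = 1168000/116200 = 10.06 mg/L; combined flow 116200 L/s.
Travel time t = 6.38·1000 / 0.75 = 8507 s = 2.363 h.
Half-life 0.30 d → k = ln 2 / 0.30 = 2.310 d⁻¹.
First-order decay: C = 10.06·exp(−k·t) = 10.06·0.7965 = 8.009 mg/L.
At the second outfall, C = (116200·8.009 + 16400·85.40) / (116200 + 16400) = 17.58 mg/L.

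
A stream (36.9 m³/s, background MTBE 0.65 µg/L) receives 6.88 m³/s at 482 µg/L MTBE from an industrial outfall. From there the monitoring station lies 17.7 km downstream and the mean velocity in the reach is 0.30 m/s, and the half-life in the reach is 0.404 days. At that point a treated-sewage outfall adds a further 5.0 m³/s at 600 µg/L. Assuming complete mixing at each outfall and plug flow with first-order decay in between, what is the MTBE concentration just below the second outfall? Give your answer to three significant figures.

82.7 µg/L

Mass balance: C = (36.90·0.6500 + 6.880·482.0) / 43.78 = 3340/43.78 = 76.29 µg/L; combined flow 43.78 m³/s.
Travel time t = 17.7·1000 / 0.30 = 59000 s = 16.39 h.
Half-life 0.404 d → k = ln 2 / 0.404 = 1.716 d⁻¹.
After decay, C = 76.29 × e^(−kt) = 76.29 × 0.3099 = 23.64 µg/L.
At the second outfall, C = (43.78·23.64 + 5.000·600.0) / (43.78 + 5.000) = 82.72 µg/L.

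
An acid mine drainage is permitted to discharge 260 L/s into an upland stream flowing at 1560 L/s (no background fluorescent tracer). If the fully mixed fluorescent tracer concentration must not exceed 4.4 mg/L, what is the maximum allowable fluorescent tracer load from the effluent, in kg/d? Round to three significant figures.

Mass balance at the limit: 1560·0 + 260.0·Cₑ = 1820·4.4 → Cₑ = 30.80 mg/L.
260.0 L/s = 0.2600 m³/s. Load = 0.2600 m³/s × 30.80 g/m³ × 86 400 s/d = 691.9 kg/d.

692 kg/d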